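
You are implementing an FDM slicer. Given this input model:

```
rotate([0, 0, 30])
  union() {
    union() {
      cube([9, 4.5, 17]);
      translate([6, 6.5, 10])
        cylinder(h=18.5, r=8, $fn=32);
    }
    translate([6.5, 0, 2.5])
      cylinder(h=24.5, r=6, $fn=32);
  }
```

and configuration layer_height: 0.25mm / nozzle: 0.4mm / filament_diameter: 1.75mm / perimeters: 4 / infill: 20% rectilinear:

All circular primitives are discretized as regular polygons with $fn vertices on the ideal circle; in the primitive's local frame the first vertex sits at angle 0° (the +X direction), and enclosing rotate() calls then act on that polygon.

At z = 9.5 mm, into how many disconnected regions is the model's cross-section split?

1

At z = 9.5 mm: the cube (footprint 9×4.5) is included at this height; the cylinder at (6, 6.5) does not reach this height (z outside [10, 28.5]); Combining (union): only the 9×4.5 cube is present, so the union is just that shape — 1 connected region; the cylinder at (6.5, 0): section is a regular 32-gon, circumradius r=6; Merging all regions: the regions partially overlap (shared area 35.35 mm²), so overlapping operands fuse into one piece — 1 connected region; (rotated 30° about Z; rotation is an isometry so areas/perimeters/island counts are preserved). The result has 1 disconnected region.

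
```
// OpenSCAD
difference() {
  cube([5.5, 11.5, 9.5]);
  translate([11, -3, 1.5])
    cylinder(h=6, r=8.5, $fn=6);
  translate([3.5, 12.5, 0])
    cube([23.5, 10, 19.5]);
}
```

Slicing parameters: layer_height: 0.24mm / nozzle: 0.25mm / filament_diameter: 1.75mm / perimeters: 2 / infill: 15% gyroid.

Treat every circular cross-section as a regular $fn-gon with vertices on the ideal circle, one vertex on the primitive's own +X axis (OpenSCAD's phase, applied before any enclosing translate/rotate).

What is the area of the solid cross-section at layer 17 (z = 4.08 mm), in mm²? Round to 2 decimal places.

At z = 4.08 mm: the cube (footprint 5.5×11.5) is included at this height (area 63.25 mm²); the r=8.5 cylinder at (11, -3) gives a regular 6-gon of circumradius 8.5 (constant along its height) (area = (6/2)·8.500²·sin(360°/6) = 187.71 mm²); the cube at (3.5, 12.5) is present — its section is the full 23.5×10 rectangle (area 235.00 mm²); Subtracting the remaining from the first: starting from the 5.5×11.5 cube (63.25 mm²), the r=8.5 cylinder at (11, -3) partially overlaps it — only the 1.39 mm² overlap (of its 187.71 mm²) is removed, clipping the outline; the 23.5×10 cube at (3.5, 12.5) misses the remaining region (no effect) — area = 61.86 mm². Overall, the cross-section is a single solid region. Net area = 61.86 mm².

61.86 mm²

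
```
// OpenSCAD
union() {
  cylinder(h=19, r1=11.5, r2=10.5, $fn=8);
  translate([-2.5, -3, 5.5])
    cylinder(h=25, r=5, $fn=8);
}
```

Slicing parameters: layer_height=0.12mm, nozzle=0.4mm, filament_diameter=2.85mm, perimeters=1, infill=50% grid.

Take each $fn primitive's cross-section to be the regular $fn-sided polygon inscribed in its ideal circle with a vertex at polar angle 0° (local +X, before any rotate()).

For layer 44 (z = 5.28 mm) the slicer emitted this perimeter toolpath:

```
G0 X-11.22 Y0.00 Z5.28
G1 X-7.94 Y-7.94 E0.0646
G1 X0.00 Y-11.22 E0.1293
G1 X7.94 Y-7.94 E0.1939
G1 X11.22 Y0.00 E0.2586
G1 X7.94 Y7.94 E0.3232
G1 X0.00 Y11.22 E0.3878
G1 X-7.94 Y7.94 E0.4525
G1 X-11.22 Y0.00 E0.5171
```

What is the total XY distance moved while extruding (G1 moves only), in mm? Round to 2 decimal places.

68.73 mm

Sum the Euclidean lengths of each G1 segment: total = 68.73 mm.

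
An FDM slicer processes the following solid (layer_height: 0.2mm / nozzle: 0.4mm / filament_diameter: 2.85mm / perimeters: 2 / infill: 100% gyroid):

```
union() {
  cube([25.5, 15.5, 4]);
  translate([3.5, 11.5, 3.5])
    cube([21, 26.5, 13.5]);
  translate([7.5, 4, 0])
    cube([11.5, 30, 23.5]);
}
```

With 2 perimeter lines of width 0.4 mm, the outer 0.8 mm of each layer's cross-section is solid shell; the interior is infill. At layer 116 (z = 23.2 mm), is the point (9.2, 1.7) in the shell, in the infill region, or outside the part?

At z = 23.2 mm: the cube does not reach this height (z outside [0, 4]); the cube at (3.5, 11.5) is absent (z outside [3.5, 17]); the cube at (7.5, 4) (footprint 11.5×30) is included at this height; Combining (union): only the 11.5×30 cube at (7.5, 4) is present, so the union is just that shape — 1 connected region. Overall, the cross-section is a single solid region. The nearest boundary edge runs (7.50, 4.00)→(19.00, 4.00); distance from the point to it = 2.30 mm. The point is not inside any of the regions above, so it lies outside the cross-section (2.30 mm from the nearest boundary).

outside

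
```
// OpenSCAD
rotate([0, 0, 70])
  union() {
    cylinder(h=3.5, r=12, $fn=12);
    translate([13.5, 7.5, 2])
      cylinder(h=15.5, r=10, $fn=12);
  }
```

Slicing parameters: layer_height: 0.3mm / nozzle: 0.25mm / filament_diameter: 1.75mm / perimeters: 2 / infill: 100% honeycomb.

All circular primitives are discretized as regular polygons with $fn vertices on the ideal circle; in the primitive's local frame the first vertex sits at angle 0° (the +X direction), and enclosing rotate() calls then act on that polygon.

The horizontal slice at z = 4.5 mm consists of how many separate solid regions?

1

At z = 4.5 mm: the cylinder does not reach this height (z outside [0, 3.5]); the cylinder at (13.5, 7.5): section is a regular 12-gon, circumradius r=10; Merging all regions: only the r=10 cylinder at (13.5, 7.5) is present, so the union is just that shape — 1 connected region; (whole slice rotated 70° about Z — lengths, areas and connectivity unchanged). The result has 1 disconnected region.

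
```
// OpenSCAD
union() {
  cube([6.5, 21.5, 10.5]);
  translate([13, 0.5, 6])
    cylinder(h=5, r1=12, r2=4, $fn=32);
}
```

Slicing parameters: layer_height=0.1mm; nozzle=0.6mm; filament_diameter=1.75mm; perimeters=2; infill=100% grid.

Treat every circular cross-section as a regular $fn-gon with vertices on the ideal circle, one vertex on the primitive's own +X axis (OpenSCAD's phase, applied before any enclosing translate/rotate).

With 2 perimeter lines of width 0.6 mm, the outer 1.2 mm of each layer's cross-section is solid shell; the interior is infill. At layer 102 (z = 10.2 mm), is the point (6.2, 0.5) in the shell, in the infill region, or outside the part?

shell

At z = 10.2 mm: the 6.5×21.5 cube contributes its full rectangle; the cone at (13, 0.5): at t=0.840 of its height the radius interpolates to r₁+(r₂−r₁)t = 5.280, giving a regular 32-gon of that circumradius; Taking the union: the 2 present regions are separate (no shared area or edge), so areas and boundary lengths simply add and each stays a separate island — 2 connected regions. Overall, the cross-section has 2 separate islands. The nearest boundary edge runs (6.50, 21.50)→(6.50, 0.00); distance from the point to it = 0.30 mm. (Shell/infill is judged within the island containing the point — the largest one.) The point is inside the cross-section, 0.30 mm from the nearest boundary — within the 1.2 mm shell band (2 × 0.6).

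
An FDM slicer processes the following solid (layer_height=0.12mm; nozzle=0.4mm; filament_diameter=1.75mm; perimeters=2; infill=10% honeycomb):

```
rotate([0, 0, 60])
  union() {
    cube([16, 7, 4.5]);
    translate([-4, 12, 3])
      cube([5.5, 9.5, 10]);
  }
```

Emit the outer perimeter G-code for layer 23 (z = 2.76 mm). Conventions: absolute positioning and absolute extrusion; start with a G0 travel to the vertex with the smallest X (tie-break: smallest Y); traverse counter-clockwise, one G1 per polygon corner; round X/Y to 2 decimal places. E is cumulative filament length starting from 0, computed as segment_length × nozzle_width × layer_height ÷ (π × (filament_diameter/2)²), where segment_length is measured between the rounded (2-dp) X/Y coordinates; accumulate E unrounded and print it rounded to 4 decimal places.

G0 X-6.06 Y3.50 Z2.76
G1 X0.00 Y0.00 E0.1397
G1 X8.00 Y13.86 E0.4590
G1 X1.94 Y17.36 E0.5987
G1 X-6.06 Y3.50 E0.9180

At z = 2.76 mm: the cube (footprint 16×7) is included at this height; the cube at (-4, 12) is absent (z outside [3, 13]); Combining (union): only the 16×7 cube is present, so the union is just that shape — 1 connected region; (whole slice rotated 60° about Z — lengths, areas and connectivity unchanged). The outline is a single polygon with 4 vertices. Extrusion per mm of travel: 0.4 × 0.12 / (π × 0.875²) = 0.019956. Accumulating E over each segment gives final E = 0.9180.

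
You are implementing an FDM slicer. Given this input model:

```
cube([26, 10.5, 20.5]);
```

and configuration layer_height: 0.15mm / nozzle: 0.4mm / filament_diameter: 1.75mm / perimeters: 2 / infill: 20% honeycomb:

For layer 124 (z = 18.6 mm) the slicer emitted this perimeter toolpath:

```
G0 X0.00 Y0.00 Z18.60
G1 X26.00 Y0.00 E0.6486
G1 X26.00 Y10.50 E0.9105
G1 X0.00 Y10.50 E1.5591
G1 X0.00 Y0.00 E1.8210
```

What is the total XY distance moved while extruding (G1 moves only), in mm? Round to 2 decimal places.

Sum the Euclidean lengths of each G1 segment: total = 73.00 mm.

73.00 mm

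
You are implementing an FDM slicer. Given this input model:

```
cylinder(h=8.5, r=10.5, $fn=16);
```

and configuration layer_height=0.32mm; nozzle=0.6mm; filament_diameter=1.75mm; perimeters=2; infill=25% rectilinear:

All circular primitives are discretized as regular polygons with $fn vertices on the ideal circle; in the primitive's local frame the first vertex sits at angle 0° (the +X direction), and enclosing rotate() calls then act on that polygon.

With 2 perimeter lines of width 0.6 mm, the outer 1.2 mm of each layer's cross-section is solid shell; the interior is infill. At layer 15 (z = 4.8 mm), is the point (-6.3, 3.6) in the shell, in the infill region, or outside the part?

infill

At z = 4.8 mm: the r=10.5 cylinder contributes a regular 16-gon of circumradius 10.5. Overall, the cross-section is a single solid region. The nearest boundary edge runs (-7.42, 7.42)→(-9.70, 4.02); distance from the point to it = 3.06 mm. The point is inside the cross-section and 3.06 mm from the nearest boundary — more than the 1.2 mm shell width (2 × 0.6), so it's in the infill interior.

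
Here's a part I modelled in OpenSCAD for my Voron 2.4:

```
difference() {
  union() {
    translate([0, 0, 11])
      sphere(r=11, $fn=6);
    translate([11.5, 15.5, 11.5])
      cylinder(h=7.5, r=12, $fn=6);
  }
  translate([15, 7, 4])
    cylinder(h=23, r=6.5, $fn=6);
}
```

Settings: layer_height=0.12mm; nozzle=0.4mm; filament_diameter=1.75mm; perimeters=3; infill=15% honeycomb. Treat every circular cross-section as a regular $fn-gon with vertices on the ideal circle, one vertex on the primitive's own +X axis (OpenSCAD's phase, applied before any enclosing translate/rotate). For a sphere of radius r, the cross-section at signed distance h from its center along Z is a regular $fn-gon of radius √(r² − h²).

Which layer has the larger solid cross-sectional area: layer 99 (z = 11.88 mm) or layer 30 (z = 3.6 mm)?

layer 99 (z = 11.88 mm)

Layer 99 (z = 11.88): the sphere: section is a regular 6-gon, circumradius = √(r²−h²) = √(11²−0.88²) = 10.965 (area = (6/2)·10.965²·sin(360°/6) = 312.36 mm²); the cylinder at (11.5, 15.5): section is a regular 6-gon, circumradius r=12 (area = (6/2)·12.000²·sin(360°/6) = 374.12 mm²); Taking the union: the regions partially overlap — summed areas 686.48 mm² minus the doubly-counted overlap 11.04 mm² gives 675.44 mm² — area = 675.44 mm²; the cylinder at (15, 7): section is a regular 6-gon, circumradius r=6.5 (area = (6/2)·6.500²·sin(360°/6) = 109.77 mm²); Subtracting the remaining from the first: starting from the result so far (675.44 mm²), the r=6.5 cylinder at (15, 7) partially overlaps it — only the 68.25 mm² overlap (of its 109.77 mm²) is removed, clipping the outline — area = 607.18 mm². So its area = 607.18 mm². Layer 30 (z = 3.6): the r=11 sphere contributes a regular 6-gon of circumradius √(11²−7.4²) = 8.139 (area = (6/2)·8.139²·sin(360°/6) = 172.10 mm²); the cylinder at (11.5, 15.5) does not reach this height (z outside [11.5, 19]); Combining (union): only the r=11 sphere is present, so the union is just that shape — area = 172.10 mm²; the cylinder at (15, 7) does not reach this height (z outside [4, 27]); Taking the first minus the rest: none of the subtracted shapes is present at this height, so the result so far is unchanged — area = 172.10 mm². So its area = 172.10 mm². Layer 99 is larger (607.18 vs 172.10 mm²).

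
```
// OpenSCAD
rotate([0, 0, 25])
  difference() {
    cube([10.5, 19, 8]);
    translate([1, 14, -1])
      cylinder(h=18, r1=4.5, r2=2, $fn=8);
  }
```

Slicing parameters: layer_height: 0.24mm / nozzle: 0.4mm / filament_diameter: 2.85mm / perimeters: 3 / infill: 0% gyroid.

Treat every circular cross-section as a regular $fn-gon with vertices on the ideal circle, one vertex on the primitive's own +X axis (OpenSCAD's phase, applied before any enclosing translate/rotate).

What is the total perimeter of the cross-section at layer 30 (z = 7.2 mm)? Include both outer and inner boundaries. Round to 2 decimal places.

65.56 mm

At z = 7.2 mm: the cube is present — its section is the full 10.5×19 rectangle (perimeter 59.00 mm); the cone at (1, 14) (r1=4.5→r2=2) has section circumradius 3.361 here — a regular 8-gon (perimeter = 2·8·3.361·sin(180°/8) = 20.58 mm); After the difference (first − rest): starting from the 10.5×19 cube, the cone at (1, 14) partially overlaps it — only the 22.28 mm² overlap (of its 31.95 mm²) is removed, clipping the outline — boundary = 65.56 mm; (whole slice rotated 25° about Z — lengths, areas and connectivity unchanged). Overall, the cross-section is a single solid region. Total boundary length (outer) = 65.56 mm.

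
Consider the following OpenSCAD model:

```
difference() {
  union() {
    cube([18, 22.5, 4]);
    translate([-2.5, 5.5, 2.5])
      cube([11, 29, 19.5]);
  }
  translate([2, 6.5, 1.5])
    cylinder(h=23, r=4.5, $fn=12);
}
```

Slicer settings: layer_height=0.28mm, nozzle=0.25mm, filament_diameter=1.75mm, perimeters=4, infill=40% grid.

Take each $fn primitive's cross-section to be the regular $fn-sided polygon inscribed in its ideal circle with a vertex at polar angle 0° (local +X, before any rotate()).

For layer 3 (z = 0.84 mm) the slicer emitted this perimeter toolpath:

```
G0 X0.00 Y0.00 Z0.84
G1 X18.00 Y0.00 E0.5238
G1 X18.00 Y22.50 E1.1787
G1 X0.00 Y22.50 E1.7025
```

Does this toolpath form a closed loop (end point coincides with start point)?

no

Start point (G0): (0.00, 0.00). End point (last G1): the path does not return to the start — open.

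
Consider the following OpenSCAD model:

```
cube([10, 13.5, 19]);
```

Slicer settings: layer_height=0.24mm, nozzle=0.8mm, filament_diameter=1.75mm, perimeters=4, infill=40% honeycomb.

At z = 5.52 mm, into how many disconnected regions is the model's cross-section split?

1

At z = 5.52 mm: the 10×13.5 cube contributes its full rectangle. The result has 1 disconnected region.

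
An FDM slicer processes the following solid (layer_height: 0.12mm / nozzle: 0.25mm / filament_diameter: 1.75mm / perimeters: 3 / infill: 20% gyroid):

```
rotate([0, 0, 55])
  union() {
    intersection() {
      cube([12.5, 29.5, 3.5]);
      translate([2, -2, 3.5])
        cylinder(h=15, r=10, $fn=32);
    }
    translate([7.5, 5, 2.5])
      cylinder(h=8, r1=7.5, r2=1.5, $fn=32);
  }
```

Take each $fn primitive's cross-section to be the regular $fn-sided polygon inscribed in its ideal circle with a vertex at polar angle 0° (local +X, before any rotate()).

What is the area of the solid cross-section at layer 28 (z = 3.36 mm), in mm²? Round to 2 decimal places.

146.68 mm²

At z = 3.36 mm: the cube (footprint 12.5×29.5) is included at this height (area 368.75 mm²); the cylinder at (2, -2) is not intersected at this z (z outside [3.5, 18.5]); Keeping only the common overlap: at least one operand is absent at this height, so nothing remains; the cone at (7.5, 5) (r1=7.5→r2=1.5) has section circumradius 6.855 here — a regular 32-gon (area = (32/2)·6.855²·sin(360°/32) = 146.68 mm²); Merging all regions: only the cone at (7.5, 5) is present, so the union is just that shape — area = 146.68 mm²; (rotated 55° about Z; rotation is an isometry so areas/perimeters/island counts are preserved). Overall, the cross-section is a single solid region. Net area = 146.68 mm².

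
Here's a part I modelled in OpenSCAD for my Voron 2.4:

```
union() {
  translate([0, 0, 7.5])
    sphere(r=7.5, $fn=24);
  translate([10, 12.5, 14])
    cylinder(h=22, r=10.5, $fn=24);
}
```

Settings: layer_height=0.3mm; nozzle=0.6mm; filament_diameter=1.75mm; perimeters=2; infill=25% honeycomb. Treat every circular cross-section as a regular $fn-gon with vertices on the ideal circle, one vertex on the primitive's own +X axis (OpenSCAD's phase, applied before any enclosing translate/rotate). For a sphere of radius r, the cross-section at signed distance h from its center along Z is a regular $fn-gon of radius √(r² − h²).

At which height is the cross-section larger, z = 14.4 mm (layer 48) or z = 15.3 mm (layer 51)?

layer 48 (z = 14.4 mm)

Layer 48 (z = 14.4): the r=7.5 sphere contributes a regular 24-gon of circumradius √(7.5²−6.9²) = 2.939 (area = (24/2)·2.939²·sin(360°/24) = 26.83 mm²); the r=10.5 cylinder at (10, 12.5) contributes a regular 24-gon of circumradius 10.5 (area = (24/2)·10.500²·sin(360°/24) = 342.42 mm²); Merging all regions: the 2 present regions are separate (no shared area or edge), so areas and boundary lengths simply add and each stays a separate island — area = 369.25 mm². So its area = 369.25 mm². Layer 51 (z = 15.3): the sphere is absent (|z−center|=7.800 > r=7.5); the r=10.5 cylinder at (10, 12.5) gives a regular 24-gon of circumradius 10.5 (constant along its height) (area = (24/2)·10.500²·sin(360°/24) = 342.42 mm²); Taking the union: only the r=10.5 cylinder at (10, 12.5) is present, so the union is just that shape — area = 342.42 mm². So its area = 342.42 mm². Layer 48 is larger (369.25 vs 342.42 mm²).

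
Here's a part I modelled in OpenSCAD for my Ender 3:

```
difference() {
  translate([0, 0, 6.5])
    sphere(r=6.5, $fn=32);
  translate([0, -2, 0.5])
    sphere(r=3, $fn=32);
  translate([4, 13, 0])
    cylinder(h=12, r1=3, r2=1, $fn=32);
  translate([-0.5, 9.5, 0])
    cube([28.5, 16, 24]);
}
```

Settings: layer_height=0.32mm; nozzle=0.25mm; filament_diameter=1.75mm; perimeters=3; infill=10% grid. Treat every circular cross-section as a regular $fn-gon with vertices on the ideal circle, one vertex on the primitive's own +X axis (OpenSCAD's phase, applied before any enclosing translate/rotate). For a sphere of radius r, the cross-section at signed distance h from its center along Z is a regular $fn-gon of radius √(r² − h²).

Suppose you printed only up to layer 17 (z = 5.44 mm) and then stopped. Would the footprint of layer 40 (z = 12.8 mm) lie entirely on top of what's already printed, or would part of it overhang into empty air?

entirely on top

Compare the two slices. At z = 5.44: the r=6.5 sphere slices to a regular 32-gon of circumradius 6.413 (√(r²−h²) with h=1.06 from center) (area = (32/2)·6.413²·sin(360°/32) = 128.37 mm²); the sphere at (0, -2) is not intersected at this z (|z−center|=4.940 > r=3); the cone at (4, 13): at t=0.453 of its height the radius interpolates to r₁+(r₂−r₁)t = 2.093, giving a regular 32-gon of that circumradius (area = (32/2)·2.093²·sin(360°/32) = 13.68 mm²); the cube at (-0.5, 9.5) is present — its section is the full 28.5×16 rectangle (area 456.00 mm²); After the difference (first − rest): starting from the r=6.5 sphere (128.37 mm²), the cone at (4, 13) misses the remaining region (no effect); the 28.5×16 cube at (-0.5, 9.5) misses the remaining region (no effect) — area = 128.37 mm². At z = 12.8: the sphere: section is a regular 32-gon, circumradius = √(r²−h²) = √(6.5²−6.3²) = 1.600 (area = (32/2)·1.600²·sin(360°/32) = 7.99 mm²); the sphere at (0, -2) does not reach this height (|z−center|=12.300 > r=3); the cone at (4, 13) is not intersected at this z (z outside [0, 12]); the cube at (-0.5, 9.5) (footprint 28.5×16) is included at this height (area 456.00 mm²); Subtracting the remaining from the first: starting from the r=6.5 sphere (7.99 mm²), the 28.5×16 cube at (-0.5, 9.5) misses the remaining region (no effect) — area = 7.99 mm². Checking containment: the cross-section at z = 12.8 is a subset of the cross-section at z = 5.44.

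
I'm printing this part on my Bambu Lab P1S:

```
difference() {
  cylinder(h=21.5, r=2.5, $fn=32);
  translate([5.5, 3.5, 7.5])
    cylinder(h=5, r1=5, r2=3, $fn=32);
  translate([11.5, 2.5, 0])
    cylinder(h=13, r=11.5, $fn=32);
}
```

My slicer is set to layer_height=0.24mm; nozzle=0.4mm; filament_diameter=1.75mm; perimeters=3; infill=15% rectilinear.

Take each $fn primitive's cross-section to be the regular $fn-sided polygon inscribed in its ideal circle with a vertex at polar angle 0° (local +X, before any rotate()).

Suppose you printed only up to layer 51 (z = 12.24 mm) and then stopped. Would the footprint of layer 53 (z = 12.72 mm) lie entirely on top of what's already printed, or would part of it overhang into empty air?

entirely on top

Compare the two slices. At z = 12.24: the r=2.5 cylinder gives a regular 32-gon of circumradius 2.5 (constant along its height) (area = (32/2)·2.500²·sin(360°/32) = 19.51 mm²); the cone at (5.5, 3.5): at t=0.948 of its height the radius interpolates to r₁+(r₂−r₁)t = 3.104, giving a regular 32-gon of that circumradius (area = (32/2)·3.104²·sin(360°/32) = 30.07 mm²); the r=11.5 cylinder at (11.5, 2.5) contributes a regular 32-gon of circumradius 11.5 (area = (32/2)·11.500²·sin(360°/32) = 412.81 mm²); Subtracting the remaining from the first: starting from the r=2.5 cylinder (19.51 mm²), the cone at (5.5, 3.5) misses the remaining region (no effect); the r=11.5 cylinder at (11.5, 2.5) partially overlaps it — only the 7.81 mm² overlap (of its 412.81 mm²) is removed, clipping the outline — area = 11.70 mm². At z = 12.72: the cylinder: section is a regular 32-gon, circumradius r=2.5 (area = (32/2)·2.500²·sin(360°/32) = 19.51 mm²); the cone at (5.5, 3.5) is absent (z outside [7.5, 12.5]); the cylinder at (11.5, 2.5): section is a regular 32-gon, circumradius r=11.5 (area = (32/2)·11.500²·sin(360°/32) = 412.81 mm²); After the difference (first − rest): starting from the r=2.5 cylinder (19.51 mm²), the r=11.5 cylinder at (11.5, 2.5) partially overlaps it — only the 7.81 mm² overlap (of its 412.81 mm²) is removed, clipping the outline — area = 11.70 mm². Checking containment: the cross-section at z = 12.72 is a subset of the cross-section at z = 12.24.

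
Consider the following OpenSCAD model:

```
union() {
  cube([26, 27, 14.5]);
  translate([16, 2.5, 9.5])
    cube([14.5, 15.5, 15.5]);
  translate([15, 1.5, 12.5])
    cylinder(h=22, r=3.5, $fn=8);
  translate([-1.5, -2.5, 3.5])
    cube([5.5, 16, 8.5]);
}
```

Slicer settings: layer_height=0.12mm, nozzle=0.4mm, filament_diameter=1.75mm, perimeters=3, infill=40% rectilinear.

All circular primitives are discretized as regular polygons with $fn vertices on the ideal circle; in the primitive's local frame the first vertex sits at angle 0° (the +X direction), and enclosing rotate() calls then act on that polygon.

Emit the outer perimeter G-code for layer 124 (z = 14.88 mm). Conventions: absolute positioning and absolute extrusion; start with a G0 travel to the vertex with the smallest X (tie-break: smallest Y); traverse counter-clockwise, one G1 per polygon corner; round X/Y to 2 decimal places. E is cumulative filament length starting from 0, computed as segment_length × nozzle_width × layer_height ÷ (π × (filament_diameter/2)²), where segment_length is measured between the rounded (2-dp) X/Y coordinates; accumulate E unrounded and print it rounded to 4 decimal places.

At z = 14.88 mm: the cube is not intersected at this z (z outside [0, 14.5]); the cube at (16, 2.5) (footprint 14.5×15.5) is included at this height; the r=3.5 cylinder at (15, 1.5) contributes a regular 8-gon of circumradius 3.5; the cube at (-1.5, -2.5) is not intersected at this z (z outside [3.5, 12]); Taking the union: the regions partially overlap (shared area 3.08 mm²), so overlapping operands fuse into one piece — 1 connected region. The outline is a single polygon with 12 vertices. Extrusion per mm of travel: 0.4 × 0.12 / (π × 0.875²) = 0.019956. Accumulating E over each segment gives final E = 1.4775.

G0 X11.50 Y1.50 Z14.88
G1 X12.53 Y-0.97 E0.0534
G1 X15.00 Y-2.00 E0.1068
G1 X17.47 Y-0.97 E0.1602
G1 X18.50 Y1.50 E0.2136
G1 X18.09 Y2.50 E0.2352
G1 X30.50 Y2.50 E0.4828
G1 X30.50 Y18.00 E0.7922
G1 X16.00 Y18.00 E1.0815
G1 X16.00 Y4.59 E1.3491
G1 X15.00 Y5.00 E1.3707
G1 X12.53 Y3.97 E1.4241
G1 X11.50 Y1.50 E1.4775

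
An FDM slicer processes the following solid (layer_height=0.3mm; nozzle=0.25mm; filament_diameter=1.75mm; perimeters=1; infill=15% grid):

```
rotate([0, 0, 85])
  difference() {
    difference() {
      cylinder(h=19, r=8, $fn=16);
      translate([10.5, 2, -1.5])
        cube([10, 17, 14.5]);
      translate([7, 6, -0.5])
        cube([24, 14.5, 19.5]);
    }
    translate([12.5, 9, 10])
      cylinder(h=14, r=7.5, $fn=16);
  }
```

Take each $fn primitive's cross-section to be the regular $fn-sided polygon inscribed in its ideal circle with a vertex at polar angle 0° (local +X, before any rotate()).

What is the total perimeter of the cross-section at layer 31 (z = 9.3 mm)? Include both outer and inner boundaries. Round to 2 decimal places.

49.94 mm

At z = 9.3 mm: the cylinder: section is a regular 16-gon, circumradius r=8 (perimeter = 2·16·8.000·sin(180°/16) = 49.94 mm); the cube at (10.5, 2) is present — its section is the full 10×17 rectangle (perimeter 54.00 mm); the cube at (7, 6) is present — its section is the full 24×14.5 rectangle (perimeter 77.00 mm); After the difference (first − rest): starting from the r=8 cylinder, the 10×17 cube at (10.5, 2) misses the remaining region (no effect); the 24×14.5 cube at (7, 6) misses the remaining region (no effect) — boundary = 49.94 mm; the cylinder at (12.5, 9) is not intersected at this z (z outside [10, 24]); After the difference (first − rest): none of the subtracted shapes is present at this height, so the result so far is unchanged — boundary = 49.94 mm; (whole slice rotated 85° about Z — lengths, areas and connectivity unchanged). Overall, the cross-section is a single solid region. Total boundary length (outer) = 49.94 mm.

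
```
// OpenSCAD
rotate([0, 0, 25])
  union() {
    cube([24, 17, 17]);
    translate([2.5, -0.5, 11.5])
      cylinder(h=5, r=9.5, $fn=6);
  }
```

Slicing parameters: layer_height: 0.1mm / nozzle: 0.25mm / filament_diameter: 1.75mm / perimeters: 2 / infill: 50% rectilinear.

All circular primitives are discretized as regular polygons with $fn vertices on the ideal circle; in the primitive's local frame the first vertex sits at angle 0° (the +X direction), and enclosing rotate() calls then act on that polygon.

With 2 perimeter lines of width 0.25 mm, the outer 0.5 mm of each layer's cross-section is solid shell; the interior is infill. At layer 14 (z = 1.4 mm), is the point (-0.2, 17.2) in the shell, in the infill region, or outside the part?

infill

At z = 1.4 mm: the 24×17 cube contributes its full rectangle; the cylinder at (2.5, -0.5) is not intersected at this z (z outside [11.5, 16.5]); Merging all regions: only the 24×17 cube is present, so the union is just that shape — 1 connected region; (rotated 25° about Z; rotation is an isometry so areas/perimeters/island counts are preserved). Overall, the cross-section is a single solid region. Undo the 25° rotation: the query point maps to (7.088, 15.673) in the un-rotated model frame. The nearest boundary edge runs (24.00, 17.00)→(0.00, 17.00); distance from the point to it = 1.33 mm. The point is inside the cross-section and 1.33 mm from the nearest boundary — more than the 0.5 mm shell width (2 × 0.25), so it's in the infill interior.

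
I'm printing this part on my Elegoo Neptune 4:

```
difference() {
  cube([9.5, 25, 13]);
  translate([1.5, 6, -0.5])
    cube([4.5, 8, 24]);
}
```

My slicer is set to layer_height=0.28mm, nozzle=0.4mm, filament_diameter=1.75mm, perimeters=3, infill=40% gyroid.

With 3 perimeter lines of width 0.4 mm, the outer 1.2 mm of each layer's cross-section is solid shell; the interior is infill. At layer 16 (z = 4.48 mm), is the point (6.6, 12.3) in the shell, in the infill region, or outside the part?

At z = 4.48 mm: the cube (footprint 9.5×25) is included at this height; the 4.5×8 cube at (1.5, 6) contributes its full rectangle; Subtracting the remaining from the first: starting from the 9.5×25 cube, the 4.5×8 cube at (1.5, 6) lies wholly inside it (removes its full 36.00 mm² and its 25.00 mm outline becomes a hole wall) — 1 connected region with 1 hole. Overall, the cross-section is one region with 1 hole. The nearest boundary edge runs (6.00, 6.00)→(6.00, 14.00); distance from the point to it = 0.60 mm. The point is inside the cross-section, 0.60 mm from the nearest boundary — within the 1.2 mm shell band (3 × 0.4).

shell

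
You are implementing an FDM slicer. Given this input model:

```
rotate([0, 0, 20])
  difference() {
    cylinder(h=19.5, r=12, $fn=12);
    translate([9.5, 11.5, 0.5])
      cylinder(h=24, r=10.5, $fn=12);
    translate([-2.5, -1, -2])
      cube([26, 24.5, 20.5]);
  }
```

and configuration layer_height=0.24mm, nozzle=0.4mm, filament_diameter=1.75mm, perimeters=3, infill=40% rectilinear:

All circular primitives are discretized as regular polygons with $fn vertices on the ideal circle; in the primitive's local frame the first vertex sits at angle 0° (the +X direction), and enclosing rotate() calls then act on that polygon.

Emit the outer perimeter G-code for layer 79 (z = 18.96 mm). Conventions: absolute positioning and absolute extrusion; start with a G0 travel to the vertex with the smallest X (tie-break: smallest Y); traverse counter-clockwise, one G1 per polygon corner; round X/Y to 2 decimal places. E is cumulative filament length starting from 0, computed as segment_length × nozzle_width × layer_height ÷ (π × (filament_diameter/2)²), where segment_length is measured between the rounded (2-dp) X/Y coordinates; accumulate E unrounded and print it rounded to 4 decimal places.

G0 X-11.82 Y2.08 Z18.96
G1 X-11.28 Y-4.10 E0.2476
G1 X-7.71 Y-9.19 E0.4957
G1 X-2.08 Y-11.82 E0.7438
G1 X4.10 Y-11.28 E0.9913
G1 X9.19 Y-7.71 E1.2395
G1 X11.82 Y-2.08 E1.4875
G1 X11.28 Y4.10 E1.7351
G1 X10.35 Y5.43 E1.7999
G1 X8.59 Y4.19 E1.8858
G1 X3.17 Y3.72 E2.1029
G1 X-1.76 Y6.01 E2.3199
G1 X-4.87 Y10.46 E2.5366
G1 X-4.90 Y10.72 E2.5470
G1 X-9.19 Y7.71 E2.7562
G1 X-11.82 Y2.08 E3.0042

At z = 18.96 mm: the r=12 cylinder contributes a regular 12-gon of circumradius 12; the r=10.5 cylinder at (9.5, 11.5) contributes a regular 12-gon of circumradius 10.5; the cube at (-2.5, -1) is absent (z outside [-2, 18.5]); Taking the first minus the rest: starting from the r=12 cylinder, the r=10.5 cylinder at (9.5, 11.5) partially overlaps it — only the 78.81 mm² overlap (of its 330.75 mm²) is removed, clipping the outline — 1 connected region; (rotated 20° about Z; rotation is an isometry so areas/perimeters/island counts are preserved). The outline is a single polygon with 15 vertices. Extrusion per mm of travel: 0.4 × 0.24 / (π × 0.875²) = 0.039912. Accumulating E over each segment gives final E = 3.0042.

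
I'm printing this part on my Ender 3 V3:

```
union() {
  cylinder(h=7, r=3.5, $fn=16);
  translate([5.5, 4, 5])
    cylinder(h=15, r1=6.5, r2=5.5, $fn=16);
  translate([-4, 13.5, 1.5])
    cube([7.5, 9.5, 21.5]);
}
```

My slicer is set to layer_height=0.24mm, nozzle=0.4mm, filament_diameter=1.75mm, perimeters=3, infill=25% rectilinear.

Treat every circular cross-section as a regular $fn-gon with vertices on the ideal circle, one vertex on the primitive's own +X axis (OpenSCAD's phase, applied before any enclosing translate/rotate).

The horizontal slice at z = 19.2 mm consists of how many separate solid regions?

At z = 19.2 mm: the cylinder does not reach this height (z outside [0, 7]); the cone at (5.5, 4) (r1=6.5→r2=5.5) has section circumradius 5.553 here — a regular 16-gon; the cube at (-4, 13.5) is present — its section is the full 7.5×9.5 rectangle; Taking the union: the 2 present regions are separate (no shared area or edge), so areas and boundary lengths simply add and each stays a separate island — 2 connected regions. The result has 2 disconnected regions.

2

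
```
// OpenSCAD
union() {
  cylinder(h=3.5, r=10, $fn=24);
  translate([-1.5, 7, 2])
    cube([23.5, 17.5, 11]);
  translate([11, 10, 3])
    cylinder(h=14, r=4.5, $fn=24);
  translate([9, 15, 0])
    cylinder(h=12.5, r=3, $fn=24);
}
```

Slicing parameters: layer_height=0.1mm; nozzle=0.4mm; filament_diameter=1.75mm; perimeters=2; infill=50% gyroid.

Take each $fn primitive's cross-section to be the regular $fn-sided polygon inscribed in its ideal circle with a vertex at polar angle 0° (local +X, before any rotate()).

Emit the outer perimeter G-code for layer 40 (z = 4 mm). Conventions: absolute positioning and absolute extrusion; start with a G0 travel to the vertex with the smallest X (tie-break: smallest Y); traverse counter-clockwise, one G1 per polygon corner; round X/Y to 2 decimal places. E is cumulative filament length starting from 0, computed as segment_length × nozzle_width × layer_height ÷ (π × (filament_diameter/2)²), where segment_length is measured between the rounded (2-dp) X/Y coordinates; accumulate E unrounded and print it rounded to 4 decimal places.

G0 X-1.50 Y7.00 Z4.00
G1 X7.68 Y7.00 E0.1527
G1 X7.82 Y6.82 E0.1565
G1 X8.75 Y6.10 E0.1760
G1 X9.84 Y5.65 E0.1956
G1 X11.00 Y5.50 E0.2151
G1 X12.16 Y5.65 E0.2345
G1 X13.25 Y6.10 E0.2541
G1 X14.18 Y6.82 E0.2737
G1 X14.32 Y7.00 E0.2775
G1 X22.00 Y7.00 E0.4052
G1 X22.00 Y24.50 E0.6962
G1 X-1.50 Y24.50 E1.0870
G1 X-1.50 Y7.00 E1.3781

At z = 4 mm: the cylinder does not reach this height (z outside [0, 3.5]); the cube at (-1.5, 7) is present — its section is the full 23.5×17.5 rectangle; the r=4.5 cylinder at (11, 10) gives a regular 24-gon of circumradius 4.5 (constant along its height); the cylinder at (9, 15): section is a regular 24-gon, circumradius r=3; Combining (union): the regions partially overlap (shared area 84.06 mm²), so overlapping operands fuse into one piece — 1 connected region. The outline is a single polygon with 13 vertices. Extrusion per mm of travel: 0.4 × 0.1 / (π × 0.875²) = 0.016630. Accumulating E over each segment gives final E = 1.3781.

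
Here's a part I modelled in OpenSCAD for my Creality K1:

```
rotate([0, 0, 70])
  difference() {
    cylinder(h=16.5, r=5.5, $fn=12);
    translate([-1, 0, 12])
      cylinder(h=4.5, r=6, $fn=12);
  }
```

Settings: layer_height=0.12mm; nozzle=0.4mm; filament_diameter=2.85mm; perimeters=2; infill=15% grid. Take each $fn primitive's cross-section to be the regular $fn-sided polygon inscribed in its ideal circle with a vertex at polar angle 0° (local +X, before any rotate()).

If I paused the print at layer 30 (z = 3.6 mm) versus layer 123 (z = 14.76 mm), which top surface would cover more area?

layer 30 (z = 3.6 mm)

Layer 30 (z = 3.6): the r=5.5 cylinder contributes a regular 12-gon of circumradius 5.5 (area = (12/2)·5.500²·sin(360°/12) = 90.75 mm²); the cylinder at (-1, 0) is absent (z outside [12, 16.5]); Taking the first minus the rest: none of the subtracted shapes is present at this height, so the r=5.5 cylinder is unchanged — area = 90.75 mm²; (rotated 70° about Z; rotation is an isometry so areas/perimeters/island counts are preserved). So its area = 90.75 mm². Layer 123 (z = 14.76): the cylinder: section is a regular 12-gon, circumradius r=5.5 (area = (12/2)·5.500²·sin(360°/12) = 90.75 mm²); the cylinder at (-1, 0): section is a regular 12-gon, circumradius r=6 (area = (12/2)·6.000²·sin(360°/12) = 108.00 mm²); Taking the first minus the rest: starting from the r=5.5 cylinder (90.75 mm²), the r=6 cylinder at (-1, 0) partially overlaps it — only the 86.64 mm² overlap (of its 108.00 mm²) is removed, clipping the outline — area = 4.11 mm²; (whole slice rotated 70° about Z — lengths, areas and connectivity unchanged). So its area = 4.11 mm². Layer 30 is larger (90.75 vs 4.11 mm²).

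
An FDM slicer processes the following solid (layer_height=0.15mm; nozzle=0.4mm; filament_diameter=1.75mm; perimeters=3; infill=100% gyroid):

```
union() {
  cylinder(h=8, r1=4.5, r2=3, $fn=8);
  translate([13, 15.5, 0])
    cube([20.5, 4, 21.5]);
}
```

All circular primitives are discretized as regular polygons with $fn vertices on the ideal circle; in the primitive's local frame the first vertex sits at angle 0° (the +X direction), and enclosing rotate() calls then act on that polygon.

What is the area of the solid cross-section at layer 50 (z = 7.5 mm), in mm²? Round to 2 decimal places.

109.07 mm²

At z = 7.5 mm: the cone: at t=0.938 of its height the radius interpolates to r₁+(r₂−r₁)t = 3.094, giving a regular 8-gon of that circumradius (area = (8/2)·3.094²·sin(360°/8) = 27.07 mm²); the cube at (13, 15.5) is present — its section is the full 20.5×4 rectangle (area 82.00 mm²); Combining (union): the 2 present regions are separate (no shared area or edge), so areas and boundary lengths simply add and each stays a separate island — area = 109.07 mm². Overall, the cross-section has 2 separate islands. Net area = 109.07 mm².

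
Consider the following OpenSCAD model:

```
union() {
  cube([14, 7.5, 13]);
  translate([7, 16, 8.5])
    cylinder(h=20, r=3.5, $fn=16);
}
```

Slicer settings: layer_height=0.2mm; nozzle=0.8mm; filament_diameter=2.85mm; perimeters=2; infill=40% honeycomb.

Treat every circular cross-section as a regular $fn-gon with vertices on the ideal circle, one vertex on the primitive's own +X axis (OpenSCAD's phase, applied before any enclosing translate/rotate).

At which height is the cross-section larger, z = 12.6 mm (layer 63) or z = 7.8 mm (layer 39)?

Layer 63 (z = 12.6): the cube (footprint 14×7.5) is included at this height (area 105.00 mm²); the r=3.5 cylinder at (7, 16) gives a regular 16-gon of circumradius 3.5 (constant along its height) (area = (16/2)·3.500²·sin(360°/16) = 37.50 mm²); Merging all regions: the 2 present regions are separate (no shared area or edge), so areas and boundary lengths simply add and each stays a separate island — area = 142.50 mm². So its area = 142.50 mm². Layer 39 (z = 7.8): the 14×7.5 cube contributes its full rectangle (area 105.00 mm²); the cylinder at (7, 16) is not intersected at this z (z outside [8.5, 28.5]); Taking the union: only the 14×7.5 cube is present, so the union is just that shape — area = 105.00 mm². So its area = 105.00 mm². Layer 63 is larger (142.50 vs 105.00 mm²).

layer 63 (z = 12.6 mm)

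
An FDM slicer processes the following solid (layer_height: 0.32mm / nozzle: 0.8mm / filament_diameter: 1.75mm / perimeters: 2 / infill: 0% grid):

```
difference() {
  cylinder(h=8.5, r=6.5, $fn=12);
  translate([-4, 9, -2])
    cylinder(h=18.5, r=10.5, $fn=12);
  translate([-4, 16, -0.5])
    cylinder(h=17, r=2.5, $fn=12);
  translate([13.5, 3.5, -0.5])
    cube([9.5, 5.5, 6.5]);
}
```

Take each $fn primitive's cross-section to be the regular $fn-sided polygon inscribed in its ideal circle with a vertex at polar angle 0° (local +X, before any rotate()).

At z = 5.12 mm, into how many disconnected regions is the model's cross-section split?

1

At z = 5.12 mm: the r=6.5 cylinder gives a regular 12-gon of circumradius 6.5 (constant along its height); the r=10.5 cylinder at (-4, 9) gives a regular 12-gon of circumradius 10.5 (constant along its height); the r=2.5 cylinder at (-4, 16) contributes a regular 12-gon of circumradius 2.5; the 9.5×5.5 cube at (13.5, 3.5) contributes its full rectangle; After the difference (first − rest): starting from the r=6.5 cylinder, the r=10.5 cylinder at (-4, 9) partially overlaps it — only the 60.04 mm² overlap (of its 330.75 mm²) is removed, clipping the outline; the r=2.5 cylinder at (-4, 16) misses the remaining region (no effect); the 9.5×5.5 cube at (13.5, 3.5) misses the remaining region (no effect) — 1 connected region. The result has 1 disconnected region.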